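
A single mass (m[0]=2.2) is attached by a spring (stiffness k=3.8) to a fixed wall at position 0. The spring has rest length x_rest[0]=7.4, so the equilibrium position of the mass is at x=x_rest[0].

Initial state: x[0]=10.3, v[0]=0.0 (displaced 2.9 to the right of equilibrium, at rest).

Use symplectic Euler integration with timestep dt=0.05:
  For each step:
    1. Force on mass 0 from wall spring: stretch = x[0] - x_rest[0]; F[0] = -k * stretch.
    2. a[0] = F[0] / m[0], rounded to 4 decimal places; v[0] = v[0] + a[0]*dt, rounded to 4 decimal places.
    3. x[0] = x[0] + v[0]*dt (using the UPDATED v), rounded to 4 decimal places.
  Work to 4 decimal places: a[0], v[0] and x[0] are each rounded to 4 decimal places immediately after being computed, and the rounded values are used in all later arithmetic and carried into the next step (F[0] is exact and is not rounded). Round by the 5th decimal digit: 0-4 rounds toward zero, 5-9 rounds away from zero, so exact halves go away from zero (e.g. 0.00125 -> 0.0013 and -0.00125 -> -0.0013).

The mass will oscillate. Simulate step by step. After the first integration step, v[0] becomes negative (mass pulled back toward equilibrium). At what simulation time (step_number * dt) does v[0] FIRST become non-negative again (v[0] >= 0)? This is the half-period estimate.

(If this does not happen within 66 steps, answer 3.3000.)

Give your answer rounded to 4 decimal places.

Step 0: x=[10.3000] v=[0.0000]
Step 1: x=[10.2875] v=[-0.2505]
Step 2: x=[10.2625] v=[-0.4999]
Step 3: x=[10.2251] v=[-0.7471]
Step 4: x=[10.1755] v=[-0.9911]
Step 5: x=[10.1140] v=[-1.2308]
Step 6: x=[10.0407] v=[-1.4652]
Step 7: x=[9.9560] v=[-1.6933]
Step 8: x=[9.8603] v=[-1.9140]
Step 9: x=[9.7540] v=[-2.1265]
Step 10: x=[9.6375] v=[-2.3298]
Step 11: x=[9.5114] v=[-2.5230]
Step 12: x=[9.3761] v=[-2.7054]
Step 13: x=[9.2323] v=[-2.8761]
Step 14: x=[9.0806] v=[-3.0343]
Step 15: x=[8.9216] v=[-3.1794]
Step 16: x=[8.7561] v=[-3.3108]
Step 17: x=[8.5847] v=[-3.4279]
Step 18: x=[8.4082] v=[-3.5302]
Step 19: x=[8.2273] v=[-3.6173]
Step 20: x=[8.0429] v=[-3.6888]
Step 21: x=[7.8557] v=[-3.7443]
Step 22: x=[7.6665] v=[-3.7837]
Step 23: x=[7.4762] v=[-3.8067]
Step 24: x=[7.2855] v=[-3.8133]
Step 25: x=[7.0953] v=[-3.8034]
Step 26: x=[6.9064] v=[-3.7771]
Step 27: x=[6.7197] v=[-3.7345]
Step 28: x=[6.5359] v=[-3.6757]
Step 29: x=[6.3558] v=[-3.6011]
Step 30: x=[6.1803] v=[-3.5109]
Step 31: x=[6.0100] v=[-3.4056]
Step 32: x=[5.8457] v=[-3.2856]
Step 33: x=[5.6881] v=[-3.1514]
Step 34: x=[5.5379] v=[-3.0036]
Step 35: x=[5.3958] v=[-2.8428]
Step 36: x=[5.2623] v=[-2.6697]
Step 37: x=[5.1380] v=[-2.4851]
Step 38: x=[5.0235] v=[-2.2897]
Step 39: x=[4.9193] v=[-2.0845]
Step 40: x=[4.8258] v=[-1.8703]
Step 41: x=[4.7434] v=[-1.6480]
Step 42: x=[4.6725] v=[-1.4186]
Step 43: x=[4.6134] v=[-1.1830]
Step 44: x=[4.5663] v=[-0.9423]
Step 45: x=[4.5314] v=[-0.6976]
Step 46: x=[4.5089] v=[-0.4499]
Step 47: x=[4.4989] v=[-0.2002]
Step 48: x=[4.5014] v=[0.0504]
First v>=0 after going negative at step 48, time=2.4000

Answer: 2.4000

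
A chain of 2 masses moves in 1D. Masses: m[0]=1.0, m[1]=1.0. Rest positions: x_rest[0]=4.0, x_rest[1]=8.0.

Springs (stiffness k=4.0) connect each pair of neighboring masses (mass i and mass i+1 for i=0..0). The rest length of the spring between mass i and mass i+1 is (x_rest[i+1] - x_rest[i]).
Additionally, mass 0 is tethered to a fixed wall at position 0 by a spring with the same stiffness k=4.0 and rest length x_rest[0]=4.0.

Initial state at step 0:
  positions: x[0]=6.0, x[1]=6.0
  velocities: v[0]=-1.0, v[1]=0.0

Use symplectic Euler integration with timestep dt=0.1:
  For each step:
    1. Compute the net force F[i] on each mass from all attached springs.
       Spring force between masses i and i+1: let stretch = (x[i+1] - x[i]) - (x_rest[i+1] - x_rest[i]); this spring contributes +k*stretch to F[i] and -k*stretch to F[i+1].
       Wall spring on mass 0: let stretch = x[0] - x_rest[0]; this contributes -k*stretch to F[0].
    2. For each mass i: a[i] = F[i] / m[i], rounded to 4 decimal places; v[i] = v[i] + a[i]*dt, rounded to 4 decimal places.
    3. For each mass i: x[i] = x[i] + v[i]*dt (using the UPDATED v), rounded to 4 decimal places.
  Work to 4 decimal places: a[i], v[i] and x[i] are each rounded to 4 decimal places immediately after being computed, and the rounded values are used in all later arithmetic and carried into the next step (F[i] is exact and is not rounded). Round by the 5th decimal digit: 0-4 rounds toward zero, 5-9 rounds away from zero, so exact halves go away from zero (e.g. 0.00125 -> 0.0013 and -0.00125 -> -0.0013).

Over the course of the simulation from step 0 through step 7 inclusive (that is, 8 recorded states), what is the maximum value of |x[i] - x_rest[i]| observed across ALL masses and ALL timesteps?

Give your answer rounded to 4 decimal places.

Step 0: x=[6.0000 6.0000] v=[-1.0000 0.0000]
Step 1: x=[5.6600 6.1600] v=[-3.4000 1.6000]
Step 2: x=[5.1136 6.4600] v=[-5.4640 3.0000]
Step 3: x=[4.4165 6.8661] v=[-6.9709 4.0614]
Step 4: x=[3.6407 7.3343] v=[-7.7577 4.6816]
Step 5: x=[2.8671 7.8147] v=[-7.7365 4.8042]
Step 6: x=[2.1767 8.2572] v=[-6.9043 4.4252]
Step 7: x=[1.6424 8.6165] v=[-5.3428 3.5930]
Max displacement = 2.3576

Answer: 2.3576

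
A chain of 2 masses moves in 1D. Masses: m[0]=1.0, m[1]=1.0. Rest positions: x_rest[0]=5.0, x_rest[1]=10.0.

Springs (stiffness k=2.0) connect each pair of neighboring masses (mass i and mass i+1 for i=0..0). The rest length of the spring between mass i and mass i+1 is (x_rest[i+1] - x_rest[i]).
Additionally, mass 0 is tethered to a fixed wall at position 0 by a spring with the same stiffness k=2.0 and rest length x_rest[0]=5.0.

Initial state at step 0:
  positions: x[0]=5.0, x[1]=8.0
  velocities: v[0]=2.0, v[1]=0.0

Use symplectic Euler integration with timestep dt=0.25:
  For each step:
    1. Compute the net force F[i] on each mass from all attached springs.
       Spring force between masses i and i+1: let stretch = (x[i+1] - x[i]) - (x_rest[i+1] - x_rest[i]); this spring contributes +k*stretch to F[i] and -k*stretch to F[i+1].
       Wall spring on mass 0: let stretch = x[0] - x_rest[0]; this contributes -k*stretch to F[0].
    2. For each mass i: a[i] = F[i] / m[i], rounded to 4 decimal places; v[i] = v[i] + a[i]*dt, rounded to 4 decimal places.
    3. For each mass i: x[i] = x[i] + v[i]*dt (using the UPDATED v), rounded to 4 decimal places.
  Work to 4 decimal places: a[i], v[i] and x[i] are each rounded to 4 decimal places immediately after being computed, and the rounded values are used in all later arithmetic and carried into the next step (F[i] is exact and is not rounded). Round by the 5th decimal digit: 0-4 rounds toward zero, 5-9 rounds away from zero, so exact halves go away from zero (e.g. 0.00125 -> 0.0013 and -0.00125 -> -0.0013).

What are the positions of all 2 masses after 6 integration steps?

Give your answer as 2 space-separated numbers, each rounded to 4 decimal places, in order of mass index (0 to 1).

Answer: 4.5087 11.3836

Derivation:
Step 0: x=[5.0000 8.0000] v=[2.0000 0.0000]
Step 1: x=[5.2500 8.2500] v=[1.0000 1.0000]
Step 2: x=[5.2188 8.7500] v=[-0.1250 2.0000]
Step 3: x=[4.9766 9.4336] v=[-0.9688 2.7344]
Step 4: x=[4.6695 10.1851] v=[-1.2286 3.0059]
Step 5: x=[4.4681 10.8721] v=[-0.8056 2.7481]
Step 6: x=[4.5087 11.3836] v=[0.1624 2.0461]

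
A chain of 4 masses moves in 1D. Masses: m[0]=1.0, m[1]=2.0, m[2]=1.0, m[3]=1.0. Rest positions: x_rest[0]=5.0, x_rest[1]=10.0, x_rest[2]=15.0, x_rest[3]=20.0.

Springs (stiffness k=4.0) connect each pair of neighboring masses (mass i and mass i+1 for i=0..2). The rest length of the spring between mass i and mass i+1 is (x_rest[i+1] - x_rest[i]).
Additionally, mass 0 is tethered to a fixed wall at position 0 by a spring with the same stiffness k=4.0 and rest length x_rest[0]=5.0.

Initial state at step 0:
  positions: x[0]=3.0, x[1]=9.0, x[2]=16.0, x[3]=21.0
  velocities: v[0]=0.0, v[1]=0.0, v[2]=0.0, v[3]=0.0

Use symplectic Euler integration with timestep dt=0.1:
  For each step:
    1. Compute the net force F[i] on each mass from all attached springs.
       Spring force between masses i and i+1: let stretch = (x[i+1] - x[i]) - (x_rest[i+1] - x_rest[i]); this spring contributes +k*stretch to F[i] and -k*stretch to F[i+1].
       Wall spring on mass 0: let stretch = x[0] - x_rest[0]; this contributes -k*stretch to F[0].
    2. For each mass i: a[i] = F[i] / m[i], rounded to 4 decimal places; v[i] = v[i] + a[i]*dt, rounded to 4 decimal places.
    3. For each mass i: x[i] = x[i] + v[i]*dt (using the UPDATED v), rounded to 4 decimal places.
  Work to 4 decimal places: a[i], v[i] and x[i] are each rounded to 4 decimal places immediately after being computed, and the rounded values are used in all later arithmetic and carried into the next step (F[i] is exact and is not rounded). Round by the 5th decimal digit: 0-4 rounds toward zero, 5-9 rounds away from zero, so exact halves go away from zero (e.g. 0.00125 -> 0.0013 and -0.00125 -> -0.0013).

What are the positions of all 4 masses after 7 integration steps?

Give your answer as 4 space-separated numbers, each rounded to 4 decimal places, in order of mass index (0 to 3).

Answer: 5.3898 9.5535 14.5308 20.6771

Derivation:
Step 0: x=[3.0000 9.0000 16.0000 21.0000] v=[0.0000 0.0000 0.0000 0.0000]
Step 1: x=[3.1200 9.0200 15.9200 21.0000] v=[1.2000 0.2000 -0.8000 0.0000]
Step 2: x=[3.3512 9.0600 15.7672 20.9968] v=[2.3120 0.4000 -1.5280 -0.0320]
Step 3: x=[3.6767 9.1200 15.5553 20.9844] v=[3.2550 0.5997 -2.1190 -0.1238]
Step 4: x=[4.0729 9.1998 15.3032 20.9549] v=[3.9616 0.7981 -2.5215 -0.2954]
Step 5: x=[4.5112 9.2991 15.0330 20.8993] v=[4.3832 0.9934 -2.7022 -0.5561]
Step 6: x=[4.9606 9.4174 14.7681 20.8090] v=[4.4939 1.1826 -2.6492 -0.9026]
Step 7: x=[5.3898 9.5535 14.5308 20.6771] v=[4.2924 1.3614 -2.3731 -1.3190]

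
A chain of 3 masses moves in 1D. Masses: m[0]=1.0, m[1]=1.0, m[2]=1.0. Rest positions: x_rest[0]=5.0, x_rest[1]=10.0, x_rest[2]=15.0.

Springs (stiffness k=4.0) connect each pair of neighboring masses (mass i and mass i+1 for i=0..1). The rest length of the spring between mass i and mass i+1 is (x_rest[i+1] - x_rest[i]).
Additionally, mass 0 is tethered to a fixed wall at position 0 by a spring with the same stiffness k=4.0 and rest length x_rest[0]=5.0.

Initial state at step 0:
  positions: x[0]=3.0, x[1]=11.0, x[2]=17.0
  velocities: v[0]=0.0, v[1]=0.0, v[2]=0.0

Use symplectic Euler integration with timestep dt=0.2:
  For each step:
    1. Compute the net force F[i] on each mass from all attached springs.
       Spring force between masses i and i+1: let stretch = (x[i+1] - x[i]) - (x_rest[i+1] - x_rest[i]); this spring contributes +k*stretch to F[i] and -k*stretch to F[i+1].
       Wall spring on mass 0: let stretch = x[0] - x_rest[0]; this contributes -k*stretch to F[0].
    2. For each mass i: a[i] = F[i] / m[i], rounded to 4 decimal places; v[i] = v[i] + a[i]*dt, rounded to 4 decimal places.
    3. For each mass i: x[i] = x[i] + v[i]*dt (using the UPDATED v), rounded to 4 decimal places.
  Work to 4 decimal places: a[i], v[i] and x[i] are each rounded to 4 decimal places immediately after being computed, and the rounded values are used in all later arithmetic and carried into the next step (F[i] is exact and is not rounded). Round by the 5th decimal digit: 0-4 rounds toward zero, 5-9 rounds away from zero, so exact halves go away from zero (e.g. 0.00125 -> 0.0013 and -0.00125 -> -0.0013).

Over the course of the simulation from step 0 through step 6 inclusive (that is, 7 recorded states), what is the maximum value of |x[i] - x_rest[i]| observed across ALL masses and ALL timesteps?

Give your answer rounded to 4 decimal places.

Answer: 2.3994

Derivation:
Step 0: x=[3.0000 11.0000 17.0000] v=[0.0000 0.0000 0.0000]
Step 1: x=[3.8000 10.6800 16.8400] v=[4.0000 -1.6000 -0.8000]
Step 2: x=[5.0928 10.2448 16.4944] v=[6.4640 -2.1760 -1.7280]
Step 3: x=[6.3951 9.9852 15.9489] v=[6.5114 -1.2979 -2.7277]
Step 4: x=[7.2486 10.1054 15.2492] v=[4.2674 0.6010 -3.4987]
Step 5: x=[7.3994 10.5915 14.5265] v=[0.7540 2.4306 -3.6137]
Step 6: x=[6.8770 11.1965 13.9742] v=[-2.6118 3.0249 -2.7617]
Max displacement = 2.3994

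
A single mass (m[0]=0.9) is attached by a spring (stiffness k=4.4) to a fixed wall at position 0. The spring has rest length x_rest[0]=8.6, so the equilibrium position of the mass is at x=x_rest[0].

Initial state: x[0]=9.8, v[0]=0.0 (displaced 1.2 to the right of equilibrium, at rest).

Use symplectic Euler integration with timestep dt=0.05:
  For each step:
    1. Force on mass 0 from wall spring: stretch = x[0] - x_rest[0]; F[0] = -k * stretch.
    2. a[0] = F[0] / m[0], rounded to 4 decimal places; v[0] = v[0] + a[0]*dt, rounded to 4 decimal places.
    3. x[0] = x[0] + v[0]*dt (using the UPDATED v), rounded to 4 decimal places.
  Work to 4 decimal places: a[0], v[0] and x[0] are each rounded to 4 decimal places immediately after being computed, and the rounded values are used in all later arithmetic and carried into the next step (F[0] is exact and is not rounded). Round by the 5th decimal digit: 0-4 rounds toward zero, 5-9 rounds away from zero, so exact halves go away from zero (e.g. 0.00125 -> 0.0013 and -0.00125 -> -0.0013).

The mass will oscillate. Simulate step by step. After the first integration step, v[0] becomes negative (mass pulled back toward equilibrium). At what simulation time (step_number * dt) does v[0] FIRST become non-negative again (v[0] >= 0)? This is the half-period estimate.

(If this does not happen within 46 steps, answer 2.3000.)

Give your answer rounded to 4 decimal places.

Answer: 1.4500

Derivation:
Step 0: x=[9.8000] v=[0.0000]
Step 1: x=[9.7853] v=[-0.2933]
Step 2: x=[9.7562] v=[-0.5830]
Step 3: x=[9.7129] v=[-0.8656]
Step 4: x=[9.6560] v=[-1.1376]
Step 5: x=[9.5862] v=[-1.3957]
Step 6: x=[9.5044] v=[-1.6368]
Step 7: x=[9.4115] v=[-1.8579]
Step 8: x=[9.3087] v=[-2.0563]
Step 9: x=[9.1972] v=[-2.2295]
Step 10: x=[9.0784] v=[-2.3755]
Step 11: x=[8.9538] v=[-2.4924]
Step 12: x=[8.8249] v=[-2.5789]
Step 13: x=[8.6932] v=[-2.6339]
Step 14: x=[8.5604] v=[-2.6567]
Step 15: x=[8.4281] v=[-2.6470]
Step 16: x=[8.2979] v=[-2.6050]
Step 17: x=[8.1713] v=[-2.5312]
Step 18: x=[8.0500] v=[-2.4264]
Step 19: x=[7.9354] v=[-2.2920]
Step 20: x=[7.8289] v=[-2.1295]
Step 21: x=[7.7319] v=[-1.9410]
Step 22: x=[7.6455] v=[-1.7288]
Step 23: x=[7.5707] v=[-1.4955]
Step 24: x=[7.5085] v=[-1.2439]
Step 25: x=[7.4596] v=[-0.9771]
Step 26: x=[7.4247] v=[-0.6983]
Step 27: x=[7.4042] v=[-0.4110]
Step 28: x=[7.3983] v=[-0.1187]
Step 29: x=[7.4071] v=[0.1751]
First v>=0 after going negative at step 29, time=1.4500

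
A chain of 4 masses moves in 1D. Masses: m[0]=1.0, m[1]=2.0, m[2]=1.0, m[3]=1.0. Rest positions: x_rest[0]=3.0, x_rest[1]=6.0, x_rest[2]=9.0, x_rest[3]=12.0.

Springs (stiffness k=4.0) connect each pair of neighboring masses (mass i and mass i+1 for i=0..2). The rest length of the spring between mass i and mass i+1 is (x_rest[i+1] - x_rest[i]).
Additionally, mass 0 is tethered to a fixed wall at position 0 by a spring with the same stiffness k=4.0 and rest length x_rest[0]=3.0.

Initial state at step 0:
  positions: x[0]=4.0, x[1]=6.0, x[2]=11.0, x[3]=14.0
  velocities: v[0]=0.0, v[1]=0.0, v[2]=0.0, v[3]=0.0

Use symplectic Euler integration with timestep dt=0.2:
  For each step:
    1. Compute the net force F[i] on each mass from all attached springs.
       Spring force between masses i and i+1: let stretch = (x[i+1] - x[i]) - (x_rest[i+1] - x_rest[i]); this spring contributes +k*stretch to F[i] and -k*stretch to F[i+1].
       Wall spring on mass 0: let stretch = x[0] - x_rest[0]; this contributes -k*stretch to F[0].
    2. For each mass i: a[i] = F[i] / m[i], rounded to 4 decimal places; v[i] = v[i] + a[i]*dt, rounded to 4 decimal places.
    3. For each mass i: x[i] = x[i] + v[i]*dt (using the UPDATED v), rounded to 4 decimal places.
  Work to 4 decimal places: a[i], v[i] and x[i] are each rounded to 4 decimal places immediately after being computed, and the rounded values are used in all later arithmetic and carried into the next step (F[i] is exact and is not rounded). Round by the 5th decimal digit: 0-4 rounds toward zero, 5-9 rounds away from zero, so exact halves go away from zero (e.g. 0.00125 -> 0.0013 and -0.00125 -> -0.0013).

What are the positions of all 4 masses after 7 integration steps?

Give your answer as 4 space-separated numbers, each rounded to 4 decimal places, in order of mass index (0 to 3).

Answer: 3.7788 6.9544 10.0118 11.8669

Derivation:
Step 0: x=[4.0000 6.0000 11.0000 14.0000] v=[0.0000 0.0000 0.0000 0.0000]
Step 1: x=[3.6800 6.2400 10.6800 14.0000] v=[-1.6000 1.2000 -1.6000 0.0000]
Step 2: x=[3.1808 6.6304 10.1808 13.9488] v=[-2.4960 1.9520 -2.4960 -0.2560]
Step 3: x=[2.7246 7.0289 9.7164 13.7747] v=[-2.2810 1.9923 -2.3219 -0.8704]
Step 4: x=[2.5212 7.2980 9.4713 13.4313] v=[-1.0172 1.3456 -1.2253 -1.7170]
Step 5: x=[2.6787 7.3588 9.5121 12.9343] v=[0.7873 0.3042 0.2041 -2.4850]
Step 6: x=[3.1564 7.2175 9.7559 12.3697] v=[2.3884 -0.7065 1.2192 -2.8228]
Step 7: x=[3.7788 6.9544 10.0118 11.8669] v=[3.1122 -1.3156 1.2795 -2.5138]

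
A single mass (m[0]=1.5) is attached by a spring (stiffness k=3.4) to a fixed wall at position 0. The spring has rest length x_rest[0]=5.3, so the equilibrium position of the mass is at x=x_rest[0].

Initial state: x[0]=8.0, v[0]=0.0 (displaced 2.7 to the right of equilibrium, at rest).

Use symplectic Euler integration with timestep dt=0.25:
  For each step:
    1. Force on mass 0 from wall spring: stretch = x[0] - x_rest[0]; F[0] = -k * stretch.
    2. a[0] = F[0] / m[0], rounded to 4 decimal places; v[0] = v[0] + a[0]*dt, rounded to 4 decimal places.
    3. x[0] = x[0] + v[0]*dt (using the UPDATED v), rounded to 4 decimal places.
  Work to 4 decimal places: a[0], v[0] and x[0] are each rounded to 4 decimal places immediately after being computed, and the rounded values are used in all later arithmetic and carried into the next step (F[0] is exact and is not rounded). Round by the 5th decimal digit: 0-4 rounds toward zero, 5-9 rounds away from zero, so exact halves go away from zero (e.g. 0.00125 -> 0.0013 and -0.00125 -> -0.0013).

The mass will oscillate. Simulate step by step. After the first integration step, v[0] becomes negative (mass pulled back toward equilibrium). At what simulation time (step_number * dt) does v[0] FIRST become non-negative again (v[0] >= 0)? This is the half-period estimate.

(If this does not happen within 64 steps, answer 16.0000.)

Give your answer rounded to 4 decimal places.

Answer: 2.2500

Derivation:
Step 0: x=[8.0000] v=[0.0000]
Step 1: x=[7.6175] v=[-1.5300]
Step 2: x=[6.9067] v=[-2.8433]
Step 3: x=[5.9683] v=[-3.7538]
Step 4: x=[4.9352] v=[-4.1325]
Step 5: x=[3.9538] v=[-3.9258]
Step 6: x=[3.1631] v=[-3.1630]
Step 7: x=[2.6751] v=[-1.9521]
Step 8: x=[2.5589] v=[-0.4647]
Step 9: x=[2.8311] v=[1.0886]
First v>=0 after going negative at step 9, time=2.2500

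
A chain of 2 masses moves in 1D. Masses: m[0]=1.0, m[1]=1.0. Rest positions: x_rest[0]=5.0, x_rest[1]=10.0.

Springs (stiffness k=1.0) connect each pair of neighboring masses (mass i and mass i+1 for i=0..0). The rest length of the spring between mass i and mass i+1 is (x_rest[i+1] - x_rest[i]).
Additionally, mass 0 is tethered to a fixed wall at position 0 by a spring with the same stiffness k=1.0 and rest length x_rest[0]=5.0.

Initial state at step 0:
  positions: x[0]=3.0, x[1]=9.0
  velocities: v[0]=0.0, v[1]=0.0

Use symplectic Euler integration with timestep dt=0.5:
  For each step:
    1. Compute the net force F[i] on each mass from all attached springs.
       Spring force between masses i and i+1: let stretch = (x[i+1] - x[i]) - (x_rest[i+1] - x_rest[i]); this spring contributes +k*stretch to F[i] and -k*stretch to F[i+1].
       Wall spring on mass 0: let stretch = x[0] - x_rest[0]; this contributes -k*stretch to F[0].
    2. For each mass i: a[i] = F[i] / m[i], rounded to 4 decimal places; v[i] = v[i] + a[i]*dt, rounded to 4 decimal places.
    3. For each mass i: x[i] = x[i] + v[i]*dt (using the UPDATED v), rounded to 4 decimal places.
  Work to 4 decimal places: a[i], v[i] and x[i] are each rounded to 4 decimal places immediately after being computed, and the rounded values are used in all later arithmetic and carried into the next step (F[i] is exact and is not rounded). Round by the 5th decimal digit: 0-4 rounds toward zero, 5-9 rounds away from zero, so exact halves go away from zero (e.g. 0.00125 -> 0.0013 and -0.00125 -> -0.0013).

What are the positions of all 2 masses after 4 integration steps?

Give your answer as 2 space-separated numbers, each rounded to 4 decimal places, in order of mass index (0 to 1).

Answer: 5.7227 9.1603

Derivation:
Step 0: x=[3.0000 9.0000] v=[0.0000 0.0000]
Step 1: x=[3.7500 8.7500] v=[1.5000 -0.5000]
Step 2: x=[4.8125 8.5000] v=[2.1250 -0.5000]
Step 3: x=[5.5938 8.5782] v=[1.5625 0.1563]
Step 4: x=[5.7227 9.1603] v=[0.2578 1.1641]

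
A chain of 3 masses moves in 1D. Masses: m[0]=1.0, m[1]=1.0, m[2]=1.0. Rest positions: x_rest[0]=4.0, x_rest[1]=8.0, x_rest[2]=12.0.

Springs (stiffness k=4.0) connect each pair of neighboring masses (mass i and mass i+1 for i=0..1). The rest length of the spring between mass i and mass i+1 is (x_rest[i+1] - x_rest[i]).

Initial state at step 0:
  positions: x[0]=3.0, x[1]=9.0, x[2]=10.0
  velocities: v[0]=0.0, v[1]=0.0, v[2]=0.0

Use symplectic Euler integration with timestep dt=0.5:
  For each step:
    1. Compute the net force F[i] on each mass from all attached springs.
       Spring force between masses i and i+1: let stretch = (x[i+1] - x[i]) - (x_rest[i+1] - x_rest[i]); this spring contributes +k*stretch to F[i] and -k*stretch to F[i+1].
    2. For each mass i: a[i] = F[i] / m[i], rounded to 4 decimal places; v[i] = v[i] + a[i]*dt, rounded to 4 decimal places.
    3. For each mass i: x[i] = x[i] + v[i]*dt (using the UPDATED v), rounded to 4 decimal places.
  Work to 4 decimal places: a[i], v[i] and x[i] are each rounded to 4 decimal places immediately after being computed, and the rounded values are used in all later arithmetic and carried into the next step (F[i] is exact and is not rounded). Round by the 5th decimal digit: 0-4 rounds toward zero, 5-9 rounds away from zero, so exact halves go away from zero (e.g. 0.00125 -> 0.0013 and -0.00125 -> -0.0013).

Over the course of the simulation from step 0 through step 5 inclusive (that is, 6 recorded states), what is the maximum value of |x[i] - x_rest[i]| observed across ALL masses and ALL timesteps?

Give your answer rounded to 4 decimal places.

Answer: 4.0000

Derivation:
Step 0: x=[3.0000 9.0000 10.0000] v=[0.0000 0.0000 0.0000]
Step 1: x=[5.0000 4.0000 13.0000] v=[4.0000 -10.0000 6.0000]
Step 2: x=[2.0000 9.0000 11.0000] v=[-6.0000 10.0000 -4.0000]
Step 3: x=[2.0000 9.0000 11.0000] v=[0.0000 0.0000 0.0000]
Step 4: x=[5.0000 4.0000 13.0000] v=[6.0000 -10.0000 4.0000]
Step 5: x=[3.0000 9.0000 10.0000] v=[-4.0000 10.0000 -6.0000]
Max displacement = 4.0000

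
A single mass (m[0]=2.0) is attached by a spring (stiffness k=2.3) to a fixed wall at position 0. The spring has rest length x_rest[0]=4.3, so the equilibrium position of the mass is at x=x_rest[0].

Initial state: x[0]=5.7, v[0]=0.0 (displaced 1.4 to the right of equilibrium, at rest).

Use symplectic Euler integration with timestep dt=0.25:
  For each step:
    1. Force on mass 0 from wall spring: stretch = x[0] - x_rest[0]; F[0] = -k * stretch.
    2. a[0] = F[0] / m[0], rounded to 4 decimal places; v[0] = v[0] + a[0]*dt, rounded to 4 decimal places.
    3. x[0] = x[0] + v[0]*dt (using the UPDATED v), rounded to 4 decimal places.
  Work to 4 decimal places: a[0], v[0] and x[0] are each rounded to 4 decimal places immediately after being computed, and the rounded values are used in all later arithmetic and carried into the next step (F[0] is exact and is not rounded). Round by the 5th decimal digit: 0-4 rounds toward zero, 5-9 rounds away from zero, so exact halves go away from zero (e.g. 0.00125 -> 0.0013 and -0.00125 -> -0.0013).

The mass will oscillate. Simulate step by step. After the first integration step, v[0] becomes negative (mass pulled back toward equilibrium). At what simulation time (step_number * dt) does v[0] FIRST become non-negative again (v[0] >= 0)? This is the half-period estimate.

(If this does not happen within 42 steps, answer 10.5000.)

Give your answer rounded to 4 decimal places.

Answer: 3.0000

Derivation:
Step 0: x=[5.7000] v=[0.0000]
Step 1: x=[5.5994] v=[-0.4025]
Step 2: x=[5.4054] v=[-0.7761]
Step 3: x=[5.1319] v=[-1.0939]
Step 4: x=[4.7986] v=[-1.3331]
Step 5: x=[4.4295] v=[-1.4765]
Step 6: x=[4.0511] v=[-1.5137]
Step 7: x=[3.6906] v=[-1.4422]
Step 8: x=[3.3739] v=[-1.2670]
Step 9: x=[3.1237] v=[-1.0008]
Step 10: x=[2.9581] v=[-0.6626]
Step 11: x=[2.8889] v=[-0.2768]
Step 12: x=[2.9211] v=[0.1289]
First v>=0 after going negative at step 12, time=3.0000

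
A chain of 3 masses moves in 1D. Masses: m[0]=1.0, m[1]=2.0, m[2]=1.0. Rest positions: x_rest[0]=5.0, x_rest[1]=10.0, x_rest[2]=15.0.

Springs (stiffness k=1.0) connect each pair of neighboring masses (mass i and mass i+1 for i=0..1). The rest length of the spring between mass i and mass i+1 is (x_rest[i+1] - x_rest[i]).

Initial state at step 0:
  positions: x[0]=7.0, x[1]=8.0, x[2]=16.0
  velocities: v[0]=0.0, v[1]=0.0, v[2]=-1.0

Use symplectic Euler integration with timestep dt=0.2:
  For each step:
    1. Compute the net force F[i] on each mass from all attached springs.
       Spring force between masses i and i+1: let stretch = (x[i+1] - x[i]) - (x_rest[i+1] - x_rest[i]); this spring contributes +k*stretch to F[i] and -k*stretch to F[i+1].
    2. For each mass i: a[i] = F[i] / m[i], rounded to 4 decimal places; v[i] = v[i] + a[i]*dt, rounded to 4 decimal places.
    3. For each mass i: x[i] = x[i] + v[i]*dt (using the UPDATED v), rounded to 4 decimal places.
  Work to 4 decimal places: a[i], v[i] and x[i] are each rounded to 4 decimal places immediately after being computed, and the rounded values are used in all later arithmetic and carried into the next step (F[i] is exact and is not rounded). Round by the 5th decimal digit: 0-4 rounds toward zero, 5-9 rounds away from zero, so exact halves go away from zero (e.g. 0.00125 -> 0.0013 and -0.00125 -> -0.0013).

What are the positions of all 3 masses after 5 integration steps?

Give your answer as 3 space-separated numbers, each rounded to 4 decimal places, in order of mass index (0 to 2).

Answer: 4.9914 9.6590 13.6906

Derivation:
Step 0: x=[7.0000 8.0000 16.0000] v=[0.0000 0.0000 -1.0000]
Step 1: x=[6.8400 8.1400 15.6800] v=[-0.8000 0.7000 -1.6000]
Step 2: x=[6.5320 8.4048 15.2584] v=[-1.5400 1.3240 -2.1080]
Step 3: x=[6.0989 8.7692 14.7627] v=[-2.1654 1.8221 -2.4787]
Step 4: x=[5.5726 9.2001 14.2272] v=[-2.6313 2.1544 -2.6774]
Step 5: x=[4.9914 9.6590 13.6906] v=[-2.9058 2.2944 -2.6828]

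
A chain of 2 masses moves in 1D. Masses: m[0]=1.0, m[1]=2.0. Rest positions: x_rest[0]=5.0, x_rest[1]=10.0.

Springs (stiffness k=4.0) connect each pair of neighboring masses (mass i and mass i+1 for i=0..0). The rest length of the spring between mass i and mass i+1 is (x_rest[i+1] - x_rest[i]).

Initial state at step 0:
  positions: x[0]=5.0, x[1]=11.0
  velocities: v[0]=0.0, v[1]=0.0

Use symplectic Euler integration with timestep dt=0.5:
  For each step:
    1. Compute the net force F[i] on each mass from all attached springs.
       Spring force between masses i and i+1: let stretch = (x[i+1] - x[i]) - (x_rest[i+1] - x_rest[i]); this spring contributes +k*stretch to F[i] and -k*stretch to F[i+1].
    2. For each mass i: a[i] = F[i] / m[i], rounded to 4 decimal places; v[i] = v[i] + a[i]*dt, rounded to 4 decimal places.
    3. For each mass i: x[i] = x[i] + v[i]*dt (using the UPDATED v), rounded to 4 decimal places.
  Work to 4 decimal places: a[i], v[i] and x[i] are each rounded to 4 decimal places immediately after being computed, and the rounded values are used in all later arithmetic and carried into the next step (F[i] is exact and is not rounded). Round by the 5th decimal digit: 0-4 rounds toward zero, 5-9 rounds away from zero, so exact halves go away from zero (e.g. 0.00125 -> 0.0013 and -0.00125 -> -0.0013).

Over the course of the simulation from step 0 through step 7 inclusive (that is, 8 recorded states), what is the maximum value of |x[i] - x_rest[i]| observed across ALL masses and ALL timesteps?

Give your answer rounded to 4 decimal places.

Step 0: x=[5.0000 11.0000] v=[0.0000 0.0000]
Step 1: x=[6.0000 10.5000] v=[2.0000 -1.0000]
Step 2: x=[6.5000 10.2500] v=[1.0000 -0.5000]
Step 3: x=[5.7500 10.6250] v=[-1.5000 0.7500]
Step 4: x=[4.8750 11.0625] v=[-1.7500 0.8750]
Step 5: x=[5.1875 10.9063] v=[0.6250 -0.3125]
Step 6: x=[6.2188 10.3907] v=[2.0626 -1.0313]
Step 7: x=[6.4220 10.2891] v=[0.4064 -0.2032]
Max displacement = 1.5000

Answer: 1.5000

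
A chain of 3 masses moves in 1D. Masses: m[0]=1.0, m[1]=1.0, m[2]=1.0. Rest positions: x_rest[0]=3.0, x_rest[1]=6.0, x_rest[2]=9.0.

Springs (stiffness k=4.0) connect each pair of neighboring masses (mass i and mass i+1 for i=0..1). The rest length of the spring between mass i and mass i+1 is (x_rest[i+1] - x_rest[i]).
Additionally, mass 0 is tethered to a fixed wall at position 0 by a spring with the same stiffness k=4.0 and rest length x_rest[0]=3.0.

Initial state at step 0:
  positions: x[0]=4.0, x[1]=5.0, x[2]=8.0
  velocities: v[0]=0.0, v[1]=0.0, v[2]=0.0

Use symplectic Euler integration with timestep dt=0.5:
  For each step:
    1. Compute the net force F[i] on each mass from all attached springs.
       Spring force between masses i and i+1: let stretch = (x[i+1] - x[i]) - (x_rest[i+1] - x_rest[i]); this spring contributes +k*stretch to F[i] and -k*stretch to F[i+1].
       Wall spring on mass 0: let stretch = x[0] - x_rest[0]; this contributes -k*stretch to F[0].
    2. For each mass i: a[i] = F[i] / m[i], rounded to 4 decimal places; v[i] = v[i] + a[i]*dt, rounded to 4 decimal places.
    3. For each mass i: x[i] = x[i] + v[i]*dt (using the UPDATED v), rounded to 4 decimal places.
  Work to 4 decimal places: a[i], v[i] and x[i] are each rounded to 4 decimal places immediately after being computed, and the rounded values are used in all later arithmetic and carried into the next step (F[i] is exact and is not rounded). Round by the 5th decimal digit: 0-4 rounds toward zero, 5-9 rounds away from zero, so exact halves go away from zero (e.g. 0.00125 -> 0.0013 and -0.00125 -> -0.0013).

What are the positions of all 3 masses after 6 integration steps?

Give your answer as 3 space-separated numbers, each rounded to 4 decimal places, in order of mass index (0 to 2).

Step 0: x=[4.0000 5.0000 8.0000] v=[0.0000 0.0000 0.0000]
Step 1: x=[1.0000 7.0000 8.0000] v=[-6.0000 4.0000 0.0000]
Step 2: x=[3.0000 4.0000 10.0000] v=[4.0000 -6.0000 4.0000]
Step 3: x=[3.0000 6.0000 9.0000] v=[0.0000 4.0000 -2.0000]
Step 4: x=[3.0000 8.0000 8.0000] v=[0.0000 4.0000 -2.0000]
Step 5: x=[5.0000 5.0000 10.0000] v=[4.0000 -6.0000 4.0000]
Step 6: x=[2.0000 7.0000 10.0000] v=[-6.0000 4.0000 0.0000]

Answer: 2.0000 7.0000 10.0000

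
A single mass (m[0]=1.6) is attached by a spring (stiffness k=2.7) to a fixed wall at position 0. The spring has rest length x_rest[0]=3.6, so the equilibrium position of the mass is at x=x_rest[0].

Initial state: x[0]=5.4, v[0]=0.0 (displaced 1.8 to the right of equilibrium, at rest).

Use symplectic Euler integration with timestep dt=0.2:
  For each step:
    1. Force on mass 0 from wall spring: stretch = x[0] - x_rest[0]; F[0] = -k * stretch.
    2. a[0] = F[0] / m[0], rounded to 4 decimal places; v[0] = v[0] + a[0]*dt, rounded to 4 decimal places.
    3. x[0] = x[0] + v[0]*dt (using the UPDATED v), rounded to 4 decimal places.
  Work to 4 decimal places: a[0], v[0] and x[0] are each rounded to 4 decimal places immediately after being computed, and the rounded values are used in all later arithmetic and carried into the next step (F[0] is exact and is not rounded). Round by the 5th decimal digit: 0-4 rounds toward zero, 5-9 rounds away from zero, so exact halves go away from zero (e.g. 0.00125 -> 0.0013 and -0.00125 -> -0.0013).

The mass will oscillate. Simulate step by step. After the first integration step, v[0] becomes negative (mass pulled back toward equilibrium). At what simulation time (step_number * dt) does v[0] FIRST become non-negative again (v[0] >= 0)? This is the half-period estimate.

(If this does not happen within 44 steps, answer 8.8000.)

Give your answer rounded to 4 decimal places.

Answer: 2.6000

Derivation:
Step 0: x=[5.4000] v=[0.0000]
Step 1: x=[5.2785] v=[-0.6075]
Step 2: x=[5.0437] v=[-1.1740]
Step 3: x=[4.7115] v=[-1.6612]
Step 4: x=[4.3042] v=[-2.0363]
Step 5: x=[3.8494] v=[-2.2740]
Step 6: x=[3.3778] v=[-2.3582]
Step 7: x=[2.9212] v=[-2.2832]
Step 8: x=[2.5104] v=[-2.0541]
Step 9: x=[2.1731] v=[-1.6864]
Step 10: x=[1.9321] v=[-1.2048]
Step 11: x=[1.8037] v=[-0.6419]
Step 12: x=[1.7966] v=[-0.0356]
Step 13: x=[1.9112] v=[0.5730]
First v>=0 after going negative at step 13, time=2.6000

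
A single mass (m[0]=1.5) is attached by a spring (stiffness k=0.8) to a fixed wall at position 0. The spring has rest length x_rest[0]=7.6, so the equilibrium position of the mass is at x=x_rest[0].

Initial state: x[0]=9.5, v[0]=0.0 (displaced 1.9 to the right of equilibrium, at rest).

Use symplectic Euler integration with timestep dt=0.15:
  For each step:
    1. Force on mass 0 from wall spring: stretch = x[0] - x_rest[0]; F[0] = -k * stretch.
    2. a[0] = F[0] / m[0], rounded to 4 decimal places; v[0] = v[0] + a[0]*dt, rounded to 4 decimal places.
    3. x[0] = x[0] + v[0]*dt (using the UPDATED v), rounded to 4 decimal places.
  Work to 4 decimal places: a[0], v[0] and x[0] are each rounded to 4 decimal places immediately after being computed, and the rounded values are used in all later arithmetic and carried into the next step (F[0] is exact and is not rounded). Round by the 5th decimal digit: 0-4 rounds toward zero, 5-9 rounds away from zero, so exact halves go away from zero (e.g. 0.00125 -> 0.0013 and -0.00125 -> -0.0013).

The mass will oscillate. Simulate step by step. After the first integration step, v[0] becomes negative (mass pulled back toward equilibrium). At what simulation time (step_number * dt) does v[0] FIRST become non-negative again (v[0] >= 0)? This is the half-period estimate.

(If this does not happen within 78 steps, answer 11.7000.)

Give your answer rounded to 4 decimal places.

Answer: 4.3500

Derivation:
Step 0: x=[9.5000] v=[0.0000]
Step 1: x=[9.4772] v=[-0.1520]
Step 2: x=[9.4319] v=[-0.3022]
Step 3: x=[9.3646] v=[-0.4488]
Step 4: x=[9.2761] v=[-0.5900]
Step 5: x=[9.1675] v=[-0.7241]
Step 6: x=[9.0401] v=[-0.8495]
Step 7: x=[8.8954] v=[-0.9647]
Step 8: x=[8.7352] v=[-1.0683]
Step 9: x=[8.5613] v=[-1.1591]
Step 10: x=[8.3759] v=[-1.2360]
Step 11: x=[8.1812] v=[-1.2981]
Step 12: x=[7.9795] v=[-1.3446]
Step 13: x=[7.7733] v=[-1.3750]
Step 14: x=[7.5650] v=[-1.3889]
Step 15: x=[7.3571] v=[-1.3861]
Step 16: x=[7.1521] v=[-1.3667]
Step 17: x=[6.9525] v=[-1.3309]
Step 18: x=[6.7606] v=[-1.2791]
Step 19: x=[6.5788] v=[-1.2119]
Step 20: x=[6.4093] v=[-1.1302]
Step 21: x=[6.2541] v=[-1.0350]
Step 22: x=[6.1150] v=[-0.9273]
Step 23: x=[5.9937] v=[-0.8085]
Step 24: x=[5.8917] v=[-0.6800]
Step 25: x=[5.8102] v=[-0.5433]
Step 26: x=[5.7502] v=[-0.4001]
Step 27: x=[5.7124] v=[-0.2521]
Step 28: x=[5.6972] v=[-0.1011]
Step 29: x=[5.7049] v=[0.0511]
First v>=0 after going negative at step 29, time=4.3500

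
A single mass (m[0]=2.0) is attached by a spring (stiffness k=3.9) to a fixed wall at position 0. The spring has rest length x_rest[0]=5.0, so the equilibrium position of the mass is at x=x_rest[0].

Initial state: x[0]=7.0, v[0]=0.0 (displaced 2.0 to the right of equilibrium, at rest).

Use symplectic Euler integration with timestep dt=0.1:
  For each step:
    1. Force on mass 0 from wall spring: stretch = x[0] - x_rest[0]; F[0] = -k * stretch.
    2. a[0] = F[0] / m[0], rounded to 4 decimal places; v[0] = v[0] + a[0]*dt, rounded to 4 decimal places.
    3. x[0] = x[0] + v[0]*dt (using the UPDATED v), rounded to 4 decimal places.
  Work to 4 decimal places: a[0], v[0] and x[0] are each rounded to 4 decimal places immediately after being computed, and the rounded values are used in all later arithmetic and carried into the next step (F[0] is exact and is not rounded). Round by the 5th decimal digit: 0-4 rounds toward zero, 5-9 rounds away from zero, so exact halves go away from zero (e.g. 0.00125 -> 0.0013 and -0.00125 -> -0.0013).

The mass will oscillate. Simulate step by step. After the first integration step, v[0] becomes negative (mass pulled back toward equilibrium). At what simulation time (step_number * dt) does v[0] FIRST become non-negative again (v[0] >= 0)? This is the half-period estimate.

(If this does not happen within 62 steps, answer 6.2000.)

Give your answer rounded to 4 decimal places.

Answer: 2.3000

Derivation:
Step 0: x=[7.0000] v=[0.0000]
Step 1: x=[6.9610] v=[-0.3900]
Step 2: x=[6.8838] v=[-0.7724]
Step 3: x=[6.7698] v=[-1.1397]
Step 4: x=[6.6213] v=[-1.4848]
Step 5: x=[6.4412] v=[-1.8010]
Step 6: x=[6.2330] v=[-2.0820]
Step 7: x=[6.0008] v=[-2.3224]
Step 8: x=[5.7490] v=[-2.5176]
Step 9: x=[5.4826] v=[-2.6637]
Step 10: x=[5.2068] v=[-2.7578]
Step 11: x=[4.9270] v=[-2.7981]
Step 12: x=[4.6486] v=[-2.7839]
Step 13: x=[4.3771] v=[-2.7154]
Step 14: x=[4.1177] v=[-2.5939]
Step 15: x=[3.8755] v=[-2.4219]
Step 16: x=[3.6552] v=[-2.2026]
Step 17: x=[3.4612] v=[-1.9404]
Step 18: x=[3.2972] v=[-1.6403]
Step 19: x=[3.1664] v=[-1.3083]
Step 20: x=[3.0713] v=[-0.9508]
Step 21: x=[3.0138] v=[-0.5747]
Step 22: x=[2.9951] v=[-0.1874]
Step 23: x=[3.0155] v=[0.2036]
First v>=0 after going negative at step 23, time=2.3000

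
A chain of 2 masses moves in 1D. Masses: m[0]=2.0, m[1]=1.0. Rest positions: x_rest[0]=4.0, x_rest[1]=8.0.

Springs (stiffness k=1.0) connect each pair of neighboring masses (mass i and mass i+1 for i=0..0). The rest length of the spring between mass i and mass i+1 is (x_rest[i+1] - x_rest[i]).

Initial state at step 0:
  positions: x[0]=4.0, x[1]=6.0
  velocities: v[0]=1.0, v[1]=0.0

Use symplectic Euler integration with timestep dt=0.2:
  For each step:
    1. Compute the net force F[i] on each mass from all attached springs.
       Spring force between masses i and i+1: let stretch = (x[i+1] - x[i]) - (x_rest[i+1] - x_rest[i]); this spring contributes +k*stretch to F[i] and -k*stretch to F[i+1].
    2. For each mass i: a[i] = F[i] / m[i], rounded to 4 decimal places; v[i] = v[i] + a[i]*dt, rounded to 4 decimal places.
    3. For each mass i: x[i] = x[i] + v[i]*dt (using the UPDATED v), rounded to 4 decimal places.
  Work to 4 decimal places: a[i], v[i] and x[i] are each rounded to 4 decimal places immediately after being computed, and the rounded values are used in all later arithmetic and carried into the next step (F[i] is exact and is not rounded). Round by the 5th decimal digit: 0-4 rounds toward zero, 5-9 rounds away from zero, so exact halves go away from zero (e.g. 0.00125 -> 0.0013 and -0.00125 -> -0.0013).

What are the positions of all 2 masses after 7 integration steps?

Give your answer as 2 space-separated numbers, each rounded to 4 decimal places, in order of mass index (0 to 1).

Step 0: x=[4.0000 6.0000] v=[1.0000 0.0000]
Step 1: x=[4.1600 6.0800] v=[0.8000 0.4000]
Step 2: x=[4.2784 6.2432] v=[0.5920 0.8160]
Step 3: x=[4.3561 6.4878] v=[0.3885 1.2230]
Step 4: x=[4.3964 6.8071] v=[0.2017 1.5967]
Step 5: x=[4.4050 7.1900] v=[0.0428 1.9146]
Step 6: x=[4.3893 7.6215] v=[-0.0787 2.1576]
Step 7: x=[4.3582 8.0837] v=[-0.1555 2.3112]

Answer: 4.3582 8.0837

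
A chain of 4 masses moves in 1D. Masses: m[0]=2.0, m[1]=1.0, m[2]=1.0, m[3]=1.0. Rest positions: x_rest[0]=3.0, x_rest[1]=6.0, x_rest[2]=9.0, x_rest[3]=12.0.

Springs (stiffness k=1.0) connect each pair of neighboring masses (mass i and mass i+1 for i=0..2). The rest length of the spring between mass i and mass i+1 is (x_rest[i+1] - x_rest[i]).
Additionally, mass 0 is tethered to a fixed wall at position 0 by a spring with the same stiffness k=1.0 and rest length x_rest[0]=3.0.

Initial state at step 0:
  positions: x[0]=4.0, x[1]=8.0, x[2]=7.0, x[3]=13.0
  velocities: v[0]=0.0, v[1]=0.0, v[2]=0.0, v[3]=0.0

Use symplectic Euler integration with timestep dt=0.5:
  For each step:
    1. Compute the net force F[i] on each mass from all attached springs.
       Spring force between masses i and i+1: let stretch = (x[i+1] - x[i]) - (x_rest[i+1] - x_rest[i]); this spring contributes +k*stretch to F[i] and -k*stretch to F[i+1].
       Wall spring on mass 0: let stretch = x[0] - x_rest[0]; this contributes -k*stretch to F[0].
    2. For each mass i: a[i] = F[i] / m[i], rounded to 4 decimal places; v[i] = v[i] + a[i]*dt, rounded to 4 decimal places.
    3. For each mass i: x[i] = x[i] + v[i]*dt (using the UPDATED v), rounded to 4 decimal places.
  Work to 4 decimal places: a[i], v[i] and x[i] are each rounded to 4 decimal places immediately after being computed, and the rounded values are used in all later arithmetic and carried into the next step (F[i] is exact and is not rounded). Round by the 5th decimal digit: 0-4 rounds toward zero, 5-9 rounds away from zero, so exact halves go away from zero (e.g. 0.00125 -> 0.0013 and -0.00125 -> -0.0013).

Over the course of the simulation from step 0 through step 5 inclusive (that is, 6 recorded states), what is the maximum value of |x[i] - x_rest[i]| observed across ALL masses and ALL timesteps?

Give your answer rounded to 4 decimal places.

Step 0: x=[4.0000 8.0000 7.0000 13.0000] v=[0.0000 0.0000 0.0000 0.0000]
Step 1: x=[4.0000 6.7500 8.7500 12.2500] v=[0.0000 -2.5000 3.5000 -1.5000]
Step 2: x=[3.8438 5.3125 10.8750 11.3750] v=[-0.3125 -2.8750 4.2500 -1.7500]
Step 3: x=[3.3907 4.8985 11.7344 11.1250] v=[-0.9063 -0.8281 1.7188 -0.5000]
Step 4: x=[2.7022 5.8165 10.7325 11.7774] v=[-1.3771 1.8360 -2.0039 1.3047]
Step 5: x=[2.0652 7.1850 8.7628 12.9186] v=[-1.2741 2.7369 -3.9395 2.2823]
Max displacement = 2.7344

Answer: 2.7344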